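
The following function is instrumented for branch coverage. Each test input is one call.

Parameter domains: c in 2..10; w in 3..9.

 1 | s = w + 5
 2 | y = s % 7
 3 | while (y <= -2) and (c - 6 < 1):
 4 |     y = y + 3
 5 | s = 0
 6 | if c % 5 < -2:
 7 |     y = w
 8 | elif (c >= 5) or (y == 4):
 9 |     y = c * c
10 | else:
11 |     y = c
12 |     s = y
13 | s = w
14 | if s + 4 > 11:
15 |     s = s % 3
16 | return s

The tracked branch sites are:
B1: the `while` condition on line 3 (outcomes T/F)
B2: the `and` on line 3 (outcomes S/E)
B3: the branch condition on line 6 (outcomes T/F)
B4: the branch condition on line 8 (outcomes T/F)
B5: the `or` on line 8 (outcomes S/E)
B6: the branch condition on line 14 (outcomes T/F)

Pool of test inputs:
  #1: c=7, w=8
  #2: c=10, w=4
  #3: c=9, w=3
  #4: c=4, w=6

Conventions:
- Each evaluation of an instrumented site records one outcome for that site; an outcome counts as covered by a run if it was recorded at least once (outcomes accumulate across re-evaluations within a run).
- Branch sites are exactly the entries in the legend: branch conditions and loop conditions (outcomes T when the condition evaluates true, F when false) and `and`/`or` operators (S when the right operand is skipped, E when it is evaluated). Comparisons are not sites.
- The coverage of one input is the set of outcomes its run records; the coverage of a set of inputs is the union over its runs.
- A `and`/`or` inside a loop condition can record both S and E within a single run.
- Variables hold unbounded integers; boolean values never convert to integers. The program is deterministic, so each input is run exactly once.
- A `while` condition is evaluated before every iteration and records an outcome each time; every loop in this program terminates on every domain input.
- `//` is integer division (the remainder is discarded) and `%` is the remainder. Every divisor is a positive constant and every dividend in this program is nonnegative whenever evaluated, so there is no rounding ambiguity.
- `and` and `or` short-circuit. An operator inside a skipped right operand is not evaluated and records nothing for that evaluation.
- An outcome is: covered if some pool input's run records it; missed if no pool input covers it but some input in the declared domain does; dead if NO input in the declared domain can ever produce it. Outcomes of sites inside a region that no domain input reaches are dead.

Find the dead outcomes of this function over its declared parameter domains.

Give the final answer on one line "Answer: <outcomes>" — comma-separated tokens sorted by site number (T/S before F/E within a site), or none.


running all 63 domain inputs and tallying outcomes:
  B1=T: never recorded by any domain input -> dead
  B2=E: never recorded by any domain input -> dead
  B3=T: never recorded by any domain input -> dead
  reachable outcomes have witnesses, e.g. B1=F (e.g. c=2, w=3), B2=S (e.g. c=2, w=3), B3=F (e.g. c=2, w=3), B4=T (e.g. c=2, w=6)
Answer: B1=T, B2=E, B3=T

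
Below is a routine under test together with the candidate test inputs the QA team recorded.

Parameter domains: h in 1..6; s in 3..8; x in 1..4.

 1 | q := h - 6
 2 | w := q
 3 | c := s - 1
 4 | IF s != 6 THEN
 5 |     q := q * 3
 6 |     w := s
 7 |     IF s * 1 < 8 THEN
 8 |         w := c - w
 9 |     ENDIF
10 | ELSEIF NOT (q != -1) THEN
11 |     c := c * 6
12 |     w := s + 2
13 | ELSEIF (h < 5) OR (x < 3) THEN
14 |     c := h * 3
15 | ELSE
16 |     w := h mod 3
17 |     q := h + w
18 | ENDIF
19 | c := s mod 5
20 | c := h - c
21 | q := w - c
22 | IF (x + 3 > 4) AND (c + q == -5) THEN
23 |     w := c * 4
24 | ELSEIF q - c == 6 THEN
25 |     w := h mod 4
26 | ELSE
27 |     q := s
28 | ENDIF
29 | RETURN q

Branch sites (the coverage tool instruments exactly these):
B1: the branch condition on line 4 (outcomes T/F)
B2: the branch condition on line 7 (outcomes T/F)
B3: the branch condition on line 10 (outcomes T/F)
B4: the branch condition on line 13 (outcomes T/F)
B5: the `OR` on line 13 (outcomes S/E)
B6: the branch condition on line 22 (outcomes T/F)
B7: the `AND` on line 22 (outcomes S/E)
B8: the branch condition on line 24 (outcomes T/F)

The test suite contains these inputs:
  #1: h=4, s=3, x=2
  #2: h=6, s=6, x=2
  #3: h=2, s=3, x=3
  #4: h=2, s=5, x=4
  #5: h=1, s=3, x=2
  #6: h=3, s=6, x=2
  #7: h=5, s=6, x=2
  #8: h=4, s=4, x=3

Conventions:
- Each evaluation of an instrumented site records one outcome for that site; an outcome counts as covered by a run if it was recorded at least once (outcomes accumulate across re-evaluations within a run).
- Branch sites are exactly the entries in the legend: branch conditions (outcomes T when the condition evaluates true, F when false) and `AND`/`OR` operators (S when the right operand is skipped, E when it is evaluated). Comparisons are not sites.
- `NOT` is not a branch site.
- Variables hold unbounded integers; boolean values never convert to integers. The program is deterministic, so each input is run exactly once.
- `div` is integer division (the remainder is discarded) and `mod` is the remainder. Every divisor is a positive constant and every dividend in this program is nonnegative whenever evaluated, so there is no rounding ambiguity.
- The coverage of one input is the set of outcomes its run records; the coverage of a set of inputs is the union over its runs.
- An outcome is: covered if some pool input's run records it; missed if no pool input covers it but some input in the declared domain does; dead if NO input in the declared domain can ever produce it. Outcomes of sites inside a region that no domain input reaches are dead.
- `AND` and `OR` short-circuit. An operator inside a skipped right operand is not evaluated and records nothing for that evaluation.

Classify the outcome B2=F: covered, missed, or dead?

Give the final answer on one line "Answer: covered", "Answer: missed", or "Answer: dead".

no pool input records B2=F
but domain input (h=1, s=8, x=1) does record it -> reachable, so missed

Answer: missed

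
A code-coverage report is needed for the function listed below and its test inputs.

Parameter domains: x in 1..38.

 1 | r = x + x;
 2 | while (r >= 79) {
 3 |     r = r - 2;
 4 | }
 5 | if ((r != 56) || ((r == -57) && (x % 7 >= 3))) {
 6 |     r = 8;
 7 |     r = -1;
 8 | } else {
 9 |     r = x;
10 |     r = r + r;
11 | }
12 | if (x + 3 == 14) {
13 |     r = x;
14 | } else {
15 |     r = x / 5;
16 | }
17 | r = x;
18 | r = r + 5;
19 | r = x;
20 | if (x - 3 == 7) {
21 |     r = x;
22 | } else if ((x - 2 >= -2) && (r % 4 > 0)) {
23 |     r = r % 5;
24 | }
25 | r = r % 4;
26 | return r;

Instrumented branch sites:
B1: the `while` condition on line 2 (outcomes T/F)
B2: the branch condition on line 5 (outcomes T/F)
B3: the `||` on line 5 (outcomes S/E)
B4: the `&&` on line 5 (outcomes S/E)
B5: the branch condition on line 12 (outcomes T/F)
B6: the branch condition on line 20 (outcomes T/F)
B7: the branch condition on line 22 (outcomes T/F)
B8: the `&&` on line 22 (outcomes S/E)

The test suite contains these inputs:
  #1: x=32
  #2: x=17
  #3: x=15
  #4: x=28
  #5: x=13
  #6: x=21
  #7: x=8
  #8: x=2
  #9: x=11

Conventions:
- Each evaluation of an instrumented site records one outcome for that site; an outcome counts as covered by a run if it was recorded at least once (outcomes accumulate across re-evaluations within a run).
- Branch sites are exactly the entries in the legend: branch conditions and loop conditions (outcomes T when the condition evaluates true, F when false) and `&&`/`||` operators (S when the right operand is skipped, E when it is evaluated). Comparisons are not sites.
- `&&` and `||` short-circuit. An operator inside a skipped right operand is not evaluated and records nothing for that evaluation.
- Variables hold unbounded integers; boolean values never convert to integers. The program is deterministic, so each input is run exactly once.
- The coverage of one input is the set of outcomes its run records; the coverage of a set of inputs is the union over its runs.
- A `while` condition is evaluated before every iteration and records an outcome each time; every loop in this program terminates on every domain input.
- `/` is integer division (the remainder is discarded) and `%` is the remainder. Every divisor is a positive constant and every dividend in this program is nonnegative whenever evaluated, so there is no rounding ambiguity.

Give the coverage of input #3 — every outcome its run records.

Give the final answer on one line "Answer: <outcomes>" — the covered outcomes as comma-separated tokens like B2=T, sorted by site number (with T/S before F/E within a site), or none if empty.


Simulating input #3 (x=15) step by step:
  B1->F, B3->S, B2->T, B5->F, B6->F, B8->E, B7->T
deduplicating events, the covered set is: B1=F, B2=T, B3=S, B5=F, B6=F, B7=T, B8=E
Answer: B1=F, B2=T, B3=S, B5=F, B6=F, B7=T, B8=E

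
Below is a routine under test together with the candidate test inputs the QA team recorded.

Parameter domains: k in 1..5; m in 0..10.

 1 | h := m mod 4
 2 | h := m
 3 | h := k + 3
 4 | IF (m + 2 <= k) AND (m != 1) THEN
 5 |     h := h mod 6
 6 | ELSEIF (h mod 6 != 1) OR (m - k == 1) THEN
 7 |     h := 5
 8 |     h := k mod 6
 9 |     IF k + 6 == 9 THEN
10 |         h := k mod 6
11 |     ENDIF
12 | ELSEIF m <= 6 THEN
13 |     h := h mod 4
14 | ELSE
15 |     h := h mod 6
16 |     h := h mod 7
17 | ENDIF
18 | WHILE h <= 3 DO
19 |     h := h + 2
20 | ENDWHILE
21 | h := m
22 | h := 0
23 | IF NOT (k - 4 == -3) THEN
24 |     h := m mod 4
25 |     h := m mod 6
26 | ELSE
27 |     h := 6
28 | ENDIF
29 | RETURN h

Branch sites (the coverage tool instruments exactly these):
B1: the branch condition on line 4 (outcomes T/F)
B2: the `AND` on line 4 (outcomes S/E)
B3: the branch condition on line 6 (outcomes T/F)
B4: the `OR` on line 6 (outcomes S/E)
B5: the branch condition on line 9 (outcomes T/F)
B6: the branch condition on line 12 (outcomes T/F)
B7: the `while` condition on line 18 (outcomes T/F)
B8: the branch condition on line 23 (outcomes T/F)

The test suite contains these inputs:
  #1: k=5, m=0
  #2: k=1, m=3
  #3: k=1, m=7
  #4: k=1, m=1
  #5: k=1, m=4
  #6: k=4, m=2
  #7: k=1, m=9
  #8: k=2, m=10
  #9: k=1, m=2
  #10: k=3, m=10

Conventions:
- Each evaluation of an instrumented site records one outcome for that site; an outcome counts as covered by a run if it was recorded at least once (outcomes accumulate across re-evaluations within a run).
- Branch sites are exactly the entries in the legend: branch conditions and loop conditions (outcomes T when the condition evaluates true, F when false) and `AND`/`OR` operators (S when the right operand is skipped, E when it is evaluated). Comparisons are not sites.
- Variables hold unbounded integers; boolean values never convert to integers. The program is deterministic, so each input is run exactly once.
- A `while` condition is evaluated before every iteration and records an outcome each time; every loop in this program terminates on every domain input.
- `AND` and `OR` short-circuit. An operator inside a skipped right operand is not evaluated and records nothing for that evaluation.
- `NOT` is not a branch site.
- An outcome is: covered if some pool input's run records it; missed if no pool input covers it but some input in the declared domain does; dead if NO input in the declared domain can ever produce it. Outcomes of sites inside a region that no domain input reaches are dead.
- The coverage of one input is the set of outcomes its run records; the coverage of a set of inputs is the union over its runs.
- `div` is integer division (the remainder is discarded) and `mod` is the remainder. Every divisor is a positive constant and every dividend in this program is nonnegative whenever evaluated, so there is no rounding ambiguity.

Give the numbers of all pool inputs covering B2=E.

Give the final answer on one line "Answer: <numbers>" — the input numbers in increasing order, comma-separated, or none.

input #1 (k=5, m=0): produces B2=E
input #2 (k=1, m=3): does not produce B2=E
input #3 (k=1, m=7): does not produce B2=E
input #4 (k=1, m=1): does not produce B2=E
input #5 (k=1, m=4): does not produce B2=E
input #6 (k=4, m=2): produces B2=E
input #7 (k=1, m=9): does not produce B2=E
input #8 (k=2, m=10): does not produce B2=E
input #9 (k=1, m=2): does not produce B2=E
input #10 (k=3, m=10): does not produce B2=E

Answer: 1, 6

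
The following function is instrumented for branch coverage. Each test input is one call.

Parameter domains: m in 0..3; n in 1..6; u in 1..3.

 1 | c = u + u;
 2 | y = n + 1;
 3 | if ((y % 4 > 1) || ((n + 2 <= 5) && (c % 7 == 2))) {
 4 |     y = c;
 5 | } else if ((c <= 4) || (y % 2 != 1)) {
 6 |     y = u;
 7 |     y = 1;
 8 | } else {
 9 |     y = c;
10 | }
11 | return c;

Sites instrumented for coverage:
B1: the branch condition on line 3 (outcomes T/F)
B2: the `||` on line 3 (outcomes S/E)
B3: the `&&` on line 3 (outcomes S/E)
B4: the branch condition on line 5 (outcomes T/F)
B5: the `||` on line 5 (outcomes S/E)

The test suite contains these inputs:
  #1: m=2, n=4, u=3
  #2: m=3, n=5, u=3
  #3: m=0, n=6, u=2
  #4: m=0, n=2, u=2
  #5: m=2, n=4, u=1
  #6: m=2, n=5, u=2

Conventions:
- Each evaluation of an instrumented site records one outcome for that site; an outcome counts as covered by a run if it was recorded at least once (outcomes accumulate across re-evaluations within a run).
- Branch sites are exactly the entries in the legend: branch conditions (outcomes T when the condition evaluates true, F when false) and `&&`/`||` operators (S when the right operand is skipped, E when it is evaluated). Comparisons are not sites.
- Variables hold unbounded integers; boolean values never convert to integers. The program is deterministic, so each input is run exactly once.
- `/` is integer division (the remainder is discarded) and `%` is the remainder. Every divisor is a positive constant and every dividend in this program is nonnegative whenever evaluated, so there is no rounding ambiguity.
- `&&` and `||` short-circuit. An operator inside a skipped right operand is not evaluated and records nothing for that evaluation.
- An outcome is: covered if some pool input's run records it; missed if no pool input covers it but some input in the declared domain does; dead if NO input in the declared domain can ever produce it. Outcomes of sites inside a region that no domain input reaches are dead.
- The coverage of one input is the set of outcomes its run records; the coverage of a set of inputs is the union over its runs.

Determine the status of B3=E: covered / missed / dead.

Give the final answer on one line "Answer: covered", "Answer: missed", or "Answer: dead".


no pool input records B3=E
but domain input (m=0, n=3, u=1) does record it -> reachable, so missed
Answer: missed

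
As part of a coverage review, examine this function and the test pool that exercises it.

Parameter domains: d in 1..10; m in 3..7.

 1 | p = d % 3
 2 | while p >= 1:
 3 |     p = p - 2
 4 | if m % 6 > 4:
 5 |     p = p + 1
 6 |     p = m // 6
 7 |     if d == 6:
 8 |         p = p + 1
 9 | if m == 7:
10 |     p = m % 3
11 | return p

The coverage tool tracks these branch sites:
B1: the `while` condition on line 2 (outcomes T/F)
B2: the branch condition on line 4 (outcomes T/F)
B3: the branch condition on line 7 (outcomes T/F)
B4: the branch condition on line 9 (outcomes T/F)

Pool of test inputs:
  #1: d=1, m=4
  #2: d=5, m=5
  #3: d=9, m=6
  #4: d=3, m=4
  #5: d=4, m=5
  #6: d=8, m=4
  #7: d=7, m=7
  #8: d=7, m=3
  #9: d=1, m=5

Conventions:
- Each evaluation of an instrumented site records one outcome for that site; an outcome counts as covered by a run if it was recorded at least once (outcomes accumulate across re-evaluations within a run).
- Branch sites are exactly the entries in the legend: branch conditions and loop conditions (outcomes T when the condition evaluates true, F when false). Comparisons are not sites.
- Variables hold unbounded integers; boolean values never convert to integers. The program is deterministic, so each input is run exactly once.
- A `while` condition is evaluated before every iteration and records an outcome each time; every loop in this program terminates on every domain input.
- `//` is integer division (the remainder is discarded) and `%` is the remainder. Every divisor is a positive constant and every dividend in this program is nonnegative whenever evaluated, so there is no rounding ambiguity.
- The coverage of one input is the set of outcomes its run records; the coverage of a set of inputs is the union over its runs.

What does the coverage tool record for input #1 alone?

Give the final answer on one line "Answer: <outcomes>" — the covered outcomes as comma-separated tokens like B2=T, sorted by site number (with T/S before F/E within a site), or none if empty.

Simulating input #1 (d=1, m=4) step by step:
  B1->T, B1->F, B2->F, B4->F
deduplicating events, the covered set is: B1=T, B1=F, B2=F, B4=F

Answer: B1=T, B1=F, B2=F, B4=F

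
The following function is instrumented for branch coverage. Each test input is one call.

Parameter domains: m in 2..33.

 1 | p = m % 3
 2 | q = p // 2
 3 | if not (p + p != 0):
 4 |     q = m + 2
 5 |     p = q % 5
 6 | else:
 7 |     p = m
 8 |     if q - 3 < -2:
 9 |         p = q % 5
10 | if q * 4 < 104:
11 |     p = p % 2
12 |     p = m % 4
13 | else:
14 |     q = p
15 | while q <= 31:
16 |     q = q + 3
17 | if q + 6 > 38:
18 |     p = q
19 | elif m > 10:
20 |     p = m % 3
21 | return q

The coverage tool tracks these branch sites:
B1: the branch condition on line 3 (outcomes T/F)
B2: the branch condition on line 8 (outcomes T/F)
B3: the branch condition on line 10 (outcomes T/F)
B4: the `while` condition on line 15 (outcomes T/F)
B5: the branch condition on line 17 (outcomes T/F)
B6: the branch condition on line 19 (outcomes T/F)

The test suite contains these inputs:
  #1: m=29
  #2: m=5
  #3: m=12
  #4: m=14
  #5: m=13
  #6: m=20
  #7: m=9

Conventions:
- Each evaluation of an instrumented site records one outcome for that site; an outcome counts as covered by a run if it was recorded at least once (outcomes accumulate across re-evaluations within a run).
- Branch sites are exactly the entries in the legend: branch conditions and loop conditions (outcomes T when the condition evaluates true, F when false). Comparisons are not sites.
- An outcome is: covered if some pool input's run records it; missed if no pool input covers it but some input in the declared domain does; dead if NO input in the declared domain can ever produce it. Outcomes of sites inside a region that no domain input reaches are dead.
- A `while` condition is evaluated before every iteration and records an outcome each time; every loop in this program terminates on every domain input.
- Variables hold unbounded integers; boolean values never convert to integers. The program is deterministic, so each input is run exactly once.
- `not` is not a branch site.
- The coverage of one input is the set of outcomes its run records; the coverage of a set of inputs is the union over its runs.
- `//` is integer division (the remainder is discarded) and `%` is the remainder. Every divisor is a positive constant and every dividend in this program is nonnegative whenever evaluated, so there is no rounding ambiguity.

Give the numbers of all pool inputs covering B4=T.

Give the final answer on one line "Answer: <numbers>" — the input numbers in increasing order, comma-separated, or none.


input #1 (m=29): covers B4=T
input #2 (m=5): covers B4=T
input #3 (m=12): covers B4=T
input #4 (m=14): covers B4=T
input #5 (m=13): covers B4=T
input #6 (m=20): covers B4=T
input #7 (m=9): covers B4=T
Answer: 1, 2, 3, 4, 5, 6, 7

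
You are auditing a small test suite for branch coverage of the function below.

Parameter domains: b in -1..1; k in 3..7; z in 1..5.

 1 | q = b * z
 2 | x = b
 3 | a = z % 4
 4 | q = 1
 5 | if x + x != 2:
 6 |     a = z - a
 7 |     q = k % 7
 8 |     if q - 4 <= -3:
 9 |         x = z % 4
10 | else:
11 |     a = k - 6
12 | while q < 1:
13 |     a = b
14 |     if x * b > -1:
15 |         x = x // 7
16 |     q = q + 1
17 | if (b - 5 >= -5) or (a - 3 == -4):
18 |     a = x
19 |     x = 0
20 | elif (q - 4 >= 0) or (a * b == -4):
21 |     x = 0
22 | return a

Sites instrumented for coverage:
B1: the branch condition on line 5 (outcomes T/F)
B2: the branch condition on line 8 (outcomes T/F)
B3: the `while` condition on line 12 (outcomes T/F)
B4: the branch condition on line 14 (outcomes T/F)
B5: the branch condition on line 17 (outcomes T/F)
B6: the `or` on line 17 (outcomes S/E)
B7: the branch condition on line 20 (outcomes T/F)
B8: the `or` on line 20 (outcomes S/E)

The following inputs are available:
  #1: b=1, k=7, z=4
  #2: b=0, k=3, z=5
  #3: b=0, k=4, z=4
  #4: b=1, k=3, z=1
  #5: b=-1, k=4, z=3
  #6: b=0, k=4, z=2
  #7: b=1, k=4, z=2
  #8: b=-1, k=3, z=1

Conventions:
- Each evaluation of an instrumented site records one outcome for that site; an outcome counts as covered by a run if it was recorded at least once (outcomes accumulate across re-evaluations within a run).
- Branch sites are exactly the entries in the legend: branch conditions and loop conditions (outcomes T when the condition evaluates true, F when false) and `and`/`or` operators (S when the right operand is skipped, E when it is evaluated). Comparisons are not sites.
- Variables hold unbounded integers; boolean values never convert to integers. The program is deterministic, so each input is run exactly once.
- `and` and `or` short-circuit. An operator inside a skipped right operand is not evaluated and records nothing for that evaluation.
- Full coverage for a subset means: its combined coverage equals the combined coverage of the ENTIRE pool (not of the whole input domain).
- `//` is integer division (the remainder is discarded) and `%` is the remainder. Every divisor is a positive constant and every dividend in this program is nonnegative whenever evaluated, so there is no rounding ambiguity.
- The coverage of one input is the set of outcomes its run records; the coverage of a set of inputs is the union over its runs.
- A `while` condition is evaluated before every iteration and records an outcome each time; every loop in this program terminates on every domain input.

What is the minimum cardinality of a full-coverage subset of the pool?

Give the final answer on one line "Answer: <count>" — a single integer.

input #1, b=1, k=7, z=4: outcomes B1=F, B3=F, B5=T, B6=S
input #2, b=0, k=3, z=5: outcomes B1=T, B2=F, B3=F, B5=T, B6=S
input #3, b=0, k=4, z=4: outcomes B1=T, B2=F, B3=F, B5=T, B6=S
input #4, b=1, k=3, z=1: outcomes B1=F, B3=F, B5=T, B6=S
input #5, b=-1, k=4, z=3: outcomes B1=T, B2=F, B3=F, B5=F, B6=E, B7=T, B8=S
input #6, b=0, k=4, z=2: outcomes B1=T, B2=F, B3=F, B5=T, B6=S
input #7, b=1, k=4, z=2: outcomes B1=F, B3=F, B5=T, B6=S
input #8, b=-1, k=3, z=1: outcomes B1=T, B2=F, B3=F, B5=F, B6=E, B7=F, B8=E
union over all inputs: B1=T, B1=F, B2=F, B3=F, B5=T, B5=F, B6=S, B6=E, B7=T, B7=F, B8=S, B8=E (12 outcomes)
every size-1 subset falls short of the 12 outcomes (best: 7/12)
every size-2 subset falls short of the 12 outcomes (best: 10/12)
the canonical winner is {1, 5, 8}: size 3, full 12-outcome coverage, earliest index list among size-3 covers

Answer: 3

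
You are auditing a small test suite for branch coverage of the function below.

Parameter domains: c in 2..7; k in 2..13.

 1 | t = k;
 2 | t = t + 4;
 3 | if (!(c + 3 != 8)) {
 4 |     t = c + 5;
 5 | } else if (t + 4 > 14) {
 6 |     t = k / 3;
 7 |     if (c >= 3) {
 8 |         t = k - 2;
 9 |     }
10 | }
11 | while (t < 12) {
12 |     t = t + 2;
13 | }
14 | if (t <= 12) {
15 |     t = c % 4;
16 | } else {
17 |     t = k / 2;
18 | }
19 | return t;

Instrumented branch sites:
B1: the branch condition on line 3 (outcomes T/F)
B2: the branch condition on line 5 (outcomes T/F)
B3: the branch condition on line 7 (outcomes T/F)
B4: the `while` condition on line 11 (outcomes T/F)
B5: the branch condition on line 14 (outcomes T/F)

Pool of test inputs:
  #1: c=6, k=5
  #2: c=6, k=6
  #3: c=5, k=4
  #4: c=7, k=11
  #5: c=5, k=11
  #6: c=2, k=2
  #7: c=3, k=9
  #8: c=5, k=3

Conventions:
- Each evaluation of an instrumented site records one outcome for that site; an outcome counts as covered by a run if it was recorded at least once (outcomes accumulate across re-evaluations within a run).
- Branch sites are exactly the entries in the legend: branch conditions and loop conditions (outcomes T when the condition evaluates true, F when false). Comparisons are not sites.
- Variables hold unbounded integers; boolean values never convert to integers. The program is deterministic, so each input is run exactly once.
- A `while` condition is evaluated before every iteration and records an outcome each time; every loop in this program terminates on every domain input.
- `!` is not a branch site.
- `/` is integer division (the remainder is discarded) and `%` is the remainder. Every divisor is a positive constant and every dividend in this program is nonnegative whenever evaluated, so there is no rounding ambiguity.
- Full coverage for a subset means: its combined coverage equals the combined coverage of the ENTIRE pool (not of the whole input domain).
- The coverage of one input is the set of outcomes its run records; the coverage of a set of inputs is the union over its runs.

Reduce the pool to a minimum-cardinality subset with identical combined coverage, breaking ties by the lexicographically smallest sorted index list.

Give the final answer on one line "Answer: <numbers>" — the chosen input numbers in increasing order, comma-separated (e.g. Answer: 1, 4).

input #1 (c=6, k=5): events B1->F, B2->F, B4->T, B4->T, B4->F, B5->F; covers B1=F, B2=F, B4=T, B4=F, B5=F
input #2 (c=6, k=6): events B1->F, B2->F, B4->T, B4->F, B5->T; covers B1=F, B2=F, B4=T, B4=F, B5=T
input #3 (c=5, k=4): events B1->T, B4->T, B4->F, B5->T; covers B1=T, B4=T, B4=F, B5=T
input #4 (c=7, k=11): events B1->F, B2->T, B3->T, B4->T, B4->T, B4->F, B5->F; covers B1=F, B2=T, B3=T, B4=T, B4=F, B5=F
input #5 (c=5, k=11): events B1->T, B4->T, B4->F, B5->T; covers B1=T, B4=T, B4=F, B5=T
input #6 (c=2, k=2): events B1->F, B2->F, B4->T, B4->T, B4->T, B4->F, B5->T; covers B1=F, B2=F, B4=T, B4=F, B5=T
input #7 (c=3, k=9): events B1->F, B2->T, B3->T, B4->T, B4->T, B4->T, B4->F, B5->F; covers B1=F, B2=T, B3=T, B4=T, B4=F, B5=F
input #8 (c=5, k=3): events B1->T, B4->T, B4->F, B5->T; covers B1=T, B4=T, B4=F, B5=T
union over all inputs: B1=T, B1=F, B2=T, B2=F, B3=T, B4=T, B4=F, B5=T, B5=F (9 outcomes)
every size-1 subset falls short of the 9 outcomes (best: 6/9)
every size-2 subset falls short of the 9 outcomes (best: 8/9)
inputs {1, 3, 4} (size 3) cover everything; no size-3 subset with a lexicographically smaller index list covers all 9

Answer: 1, 3, 4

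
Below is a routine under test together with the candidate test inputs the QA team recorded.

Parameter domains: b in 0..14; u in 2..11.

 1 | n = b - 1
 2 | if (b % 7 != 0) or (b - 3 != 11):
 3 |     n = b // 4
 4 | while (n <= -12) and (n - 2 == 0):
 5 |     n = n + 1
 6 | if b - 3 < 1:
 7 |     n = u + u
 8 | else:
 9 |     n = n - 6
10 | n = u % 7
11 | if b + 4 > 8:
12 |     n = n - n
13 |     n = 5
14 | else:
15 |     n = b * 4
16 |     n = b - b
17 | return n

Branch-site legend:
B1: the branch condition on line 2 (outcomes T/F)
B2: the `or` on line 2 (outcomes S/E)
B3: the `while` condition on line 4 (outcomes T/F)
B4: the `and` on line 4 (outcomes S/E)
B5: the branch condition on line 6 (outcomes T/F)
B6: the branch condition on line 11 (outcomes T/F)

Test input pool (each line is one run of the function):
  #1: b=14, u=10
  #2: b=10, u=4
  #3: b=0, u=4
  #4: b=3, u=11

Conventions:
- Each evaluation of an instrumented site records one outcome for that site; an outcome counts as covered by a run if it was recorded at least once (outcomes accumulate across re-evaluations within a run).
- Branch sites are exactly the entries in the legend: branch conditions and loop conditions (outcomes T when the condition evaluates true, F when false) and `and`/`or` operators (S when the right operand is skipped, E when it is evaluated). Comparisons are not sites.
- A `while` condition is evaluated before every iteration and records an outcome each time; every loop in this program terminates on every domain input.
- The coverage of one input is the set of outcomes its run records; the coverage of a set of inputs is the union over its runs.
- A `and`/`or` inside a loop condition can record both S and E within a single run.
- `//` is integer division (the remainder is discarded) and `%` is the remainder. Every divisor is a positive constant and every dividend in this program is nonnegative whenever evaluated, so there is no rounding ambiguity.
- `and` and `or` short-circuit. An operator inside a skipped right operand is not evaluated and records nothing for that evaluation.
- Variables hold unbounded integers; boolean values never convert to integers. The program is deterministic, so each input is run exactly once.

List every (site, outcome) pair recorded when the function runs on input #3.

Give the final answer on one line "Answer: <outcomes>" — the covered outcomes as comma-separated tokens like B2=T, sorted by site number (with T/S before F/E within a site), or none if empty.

Simulating input #3 (b=0, u=4) step by step:
  B2->E, B1->T, B4->S, B3->F, B5->T, B6->F
distinct outcomes covered: B1=T, B2=E, B3=F, B4=S, B5=T, B6=F

Answer: B1=T, B2=E, B3=F, B4=S, B5=T, B6=F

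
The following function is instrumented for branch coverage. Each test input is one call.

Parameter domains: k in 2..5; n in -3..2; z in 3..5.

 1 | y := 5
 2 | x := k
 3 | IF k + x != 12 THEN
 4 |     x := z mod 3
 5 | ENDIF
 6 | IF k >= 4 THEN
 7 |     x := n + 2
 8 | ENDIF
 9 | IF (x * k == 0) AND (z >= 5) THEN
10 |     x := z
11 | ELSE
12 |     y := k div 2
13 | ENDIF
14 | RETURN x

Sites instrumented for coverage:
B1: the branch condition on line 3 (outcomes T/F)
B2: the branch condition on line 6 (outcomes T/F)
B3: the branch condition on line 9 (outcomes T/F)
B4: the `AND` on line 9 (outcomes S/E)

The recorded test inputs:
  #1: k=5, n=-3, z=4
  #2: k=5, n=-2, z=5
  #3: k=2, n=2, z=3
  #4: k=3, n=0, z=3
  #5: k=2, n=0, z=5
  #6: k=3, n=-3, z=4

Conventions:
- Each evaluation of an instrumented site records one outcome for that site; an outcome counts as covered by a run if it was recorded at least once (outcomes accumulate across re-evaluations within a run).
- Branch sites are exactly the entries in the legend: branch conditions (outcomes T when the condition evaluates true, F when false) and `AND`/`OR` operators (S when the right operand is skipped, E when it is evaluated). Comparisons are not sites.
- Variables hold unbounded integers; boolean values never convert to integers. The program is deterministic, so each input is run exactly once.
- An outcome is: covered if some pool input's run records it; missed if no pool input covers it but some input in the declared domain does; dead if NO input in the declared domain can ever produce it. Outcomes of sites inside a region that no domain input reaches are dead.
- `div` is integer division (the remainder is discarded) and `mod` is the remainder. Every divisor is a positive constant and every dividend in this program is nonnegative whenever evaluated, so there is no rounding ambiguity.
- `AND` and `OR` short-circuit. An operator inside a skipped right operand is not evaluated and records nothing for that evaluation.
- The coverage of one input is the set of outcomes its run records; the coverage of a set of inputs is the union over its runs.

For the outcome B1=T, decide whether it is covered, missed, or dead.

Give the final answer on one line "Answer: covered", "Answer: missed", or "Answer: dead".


B1=T is recorded by pool input(s) 1, 2, 3, 4, 5, 6 -> covered
Answer: covered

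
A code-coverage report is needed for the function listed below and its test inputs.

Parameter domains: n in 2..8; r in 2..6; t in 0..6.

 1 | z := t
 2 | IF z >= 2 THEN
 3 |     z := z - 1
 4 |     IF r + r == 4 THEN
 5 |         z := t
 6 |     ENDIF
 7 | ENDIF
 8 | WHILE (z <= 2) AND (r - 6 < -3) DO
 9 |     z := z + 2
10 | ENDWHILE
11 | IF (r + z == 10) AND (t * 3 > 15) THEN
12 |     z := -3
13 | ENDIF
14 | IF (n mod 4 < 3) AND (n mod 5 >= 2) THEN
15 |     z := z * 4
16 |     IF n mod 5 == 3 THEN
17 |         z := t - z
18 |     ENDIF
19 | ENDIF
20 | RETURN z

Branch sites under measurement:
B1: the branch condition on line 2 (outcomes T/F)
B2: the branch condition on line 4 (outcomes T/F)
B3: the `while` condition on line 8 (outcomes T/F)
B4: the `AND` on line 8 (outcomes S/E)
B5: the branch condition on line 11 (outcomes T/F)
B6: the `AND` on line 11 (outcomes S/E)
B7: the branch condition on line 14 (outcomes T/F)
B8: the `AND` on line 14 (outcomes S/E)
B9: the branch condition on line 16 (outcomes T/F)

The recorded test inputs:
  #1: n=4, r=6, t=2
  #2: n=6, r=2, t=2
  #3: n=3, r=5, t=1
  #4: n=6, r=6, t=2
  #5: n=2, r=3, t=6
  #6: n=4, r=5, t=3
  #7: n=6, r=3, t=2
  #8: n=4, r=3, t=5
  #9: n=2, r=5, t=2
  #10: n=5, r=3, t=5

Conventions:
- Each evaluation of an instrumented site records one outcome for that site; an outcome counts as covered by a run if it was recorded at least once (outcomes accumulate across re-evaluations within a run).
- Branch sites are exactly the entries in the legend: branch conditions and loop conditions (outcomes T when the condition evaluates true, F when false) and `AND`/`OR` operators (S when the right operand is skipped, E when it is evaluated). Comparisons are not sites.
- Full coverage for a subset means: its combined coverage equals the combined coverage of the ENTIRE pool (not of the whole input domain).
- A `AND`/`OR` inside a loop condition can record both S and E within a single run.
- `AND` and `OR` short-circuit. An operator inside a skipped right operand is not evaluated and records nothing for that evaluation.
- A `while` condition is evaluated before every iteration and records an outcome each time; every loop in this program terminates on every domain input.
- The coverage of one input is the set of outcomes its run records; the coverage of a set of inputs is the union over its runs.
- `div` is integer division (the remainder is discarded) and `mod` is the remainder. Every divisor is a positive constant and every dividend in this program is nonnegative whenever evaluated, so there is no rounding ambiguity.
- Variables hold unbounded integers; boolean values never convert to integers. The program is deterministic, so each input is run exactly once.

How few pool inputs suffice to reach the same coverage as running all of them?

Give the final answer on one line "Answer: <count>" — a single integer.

input #1 (n=4, r=6, t=2): covers B1=T, B2=F, B3=F, B4=E, B5=F, B6=S, B7=T, B8=E, B9=F
input #2 (n=6, r=2, t=2): covers B1=T, B2=T, B3=T, B3=F, B4=S, B4=E, B5=F, B6=S, B7=F, B8=E
input #3 (n=3, r=5, t=1): covers B1=F, B3=F, B4=E, B5=F, B6=S, B7=F, B8=S
input #4 (n=6, r=6, t=2): covers B1=T, B2=F, B3=F, B4=E, B5=F, B6=S, B7=F, B8=E
input #5 (n=2, r=3, t=6): covers B1=T, B2=F, B3=F, B4=S, B5=F, B6=S, B7=T, B8=E, B9=F
input #6 (n=4, r=5, t=3): covers B1=T, B2=F, B3=F, B4=E, B5=F, B6=S, B7=T, B8=E, B9=F
input #7 (n=6, r=3, t=2): covers B1=T, B2=F, B3=F, B4=E, B5=F, B6=S, B7=F, B8=E
input #8 (n=4, r=3, t=5): covers B1=T, B2=F, B3=F, B4=S, B5=F, B6=S, B7=T, B8=E, B9=F
input #9 (n=2, r=5, t=2): covers B1=T, B2=F, B3=F, B4=E, B5=F, B6=S, B7=T, B8=E, B9=F
input #10 (n=5, r=3, t=5): covers B1=T, B2=F, B3=F, B4=S, B5=F, B6=S, B7=F, B8=E
the full pool covers 15 outcomes: B1=T, B1=F, B2=T, B2=F, B3=T, B3=F, B4=S, B4=E, B5=F, B6=S, B7=T, B7=F, B8=S, B8=E, B9=F
no size-1 subset reaches all 15 outcomes (best union: 10/15)
no size-2 subset reaches all 15 outcomes (best union: 13/15)
at size 3, {1, 2, 3} reaches all 15 outcomes; every lexicographically earlier size-3 subset fails

Answer: 3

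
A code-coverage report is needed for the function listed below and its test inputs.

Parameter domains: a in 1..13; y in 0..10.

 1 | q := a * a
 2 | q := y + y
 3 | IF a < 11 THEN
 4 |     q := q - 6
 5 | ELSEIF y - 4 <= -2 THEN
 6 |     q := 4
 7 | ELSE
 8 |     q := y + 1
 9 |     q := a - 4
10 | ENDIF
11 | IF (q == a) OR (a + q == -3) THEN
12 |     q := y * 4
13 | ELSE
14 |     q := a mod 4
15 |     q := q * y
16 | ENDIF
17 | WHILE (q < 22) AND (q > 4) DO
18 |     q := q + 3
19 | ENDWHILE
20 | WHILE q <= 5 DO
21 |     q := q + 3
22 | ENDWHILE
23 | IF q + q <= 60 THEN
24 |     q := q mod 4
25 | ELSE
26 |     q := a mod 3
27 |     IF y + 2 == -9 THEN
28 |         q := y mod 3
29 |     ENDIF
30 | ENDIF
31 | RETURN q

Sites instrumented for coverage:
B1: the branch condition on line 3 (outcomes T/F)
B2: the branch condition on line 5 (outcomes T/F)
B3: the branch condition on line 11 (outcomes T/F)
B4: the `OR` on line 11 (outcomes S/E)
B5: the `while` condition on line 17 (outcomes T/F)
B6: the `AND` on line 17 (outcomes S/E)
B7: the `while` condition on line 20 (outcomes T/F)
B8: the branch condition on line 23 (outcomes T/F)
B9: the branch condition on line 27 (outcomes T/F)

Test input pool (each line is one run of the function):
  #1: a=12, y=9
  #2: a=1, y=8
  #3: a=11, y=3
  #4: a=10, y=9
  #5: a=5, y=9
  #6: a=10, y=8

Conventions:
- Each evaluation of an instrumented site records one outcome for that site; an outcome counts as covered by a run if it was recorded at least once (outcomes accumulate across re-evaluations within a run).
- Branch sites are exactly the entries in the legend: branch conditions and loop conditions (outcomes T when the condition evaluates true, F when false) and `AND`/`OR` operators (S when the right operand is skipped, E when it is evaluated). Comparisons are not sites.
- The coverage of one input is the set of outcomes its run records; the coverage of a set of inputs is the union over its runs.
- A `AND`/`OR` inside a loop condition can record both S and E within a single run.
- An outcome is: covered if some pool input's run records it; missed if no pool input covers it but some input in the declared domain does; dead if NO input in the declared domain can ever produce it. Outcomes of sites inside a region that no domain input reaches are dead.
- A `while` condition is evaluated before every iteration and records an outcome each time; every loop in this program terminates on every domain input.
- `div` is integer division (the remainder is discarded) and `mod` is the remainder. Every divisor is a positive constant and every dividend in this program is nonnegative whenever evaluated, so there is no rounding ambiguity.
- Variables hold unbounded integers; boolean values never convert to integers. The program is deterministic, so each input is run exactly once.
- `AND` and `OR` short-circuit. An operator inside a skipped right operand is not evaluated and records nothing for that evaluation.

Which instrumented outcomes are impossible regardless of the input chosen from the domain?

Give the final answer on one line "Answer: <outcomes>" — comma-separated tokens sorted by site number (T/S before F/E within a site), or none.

exhaustive pass over the 143-input domain:
  B9=T: never recorded by any domain input -> dead
  reachable outcomes have witnesses, e.g. B1=T (e.g. a=1, y=0), B1=F (e.g. a=11, y=0), B2=T (e.g. a=11, y=0), B2=F (e.g. a=11, y=3)

Answer: B9=T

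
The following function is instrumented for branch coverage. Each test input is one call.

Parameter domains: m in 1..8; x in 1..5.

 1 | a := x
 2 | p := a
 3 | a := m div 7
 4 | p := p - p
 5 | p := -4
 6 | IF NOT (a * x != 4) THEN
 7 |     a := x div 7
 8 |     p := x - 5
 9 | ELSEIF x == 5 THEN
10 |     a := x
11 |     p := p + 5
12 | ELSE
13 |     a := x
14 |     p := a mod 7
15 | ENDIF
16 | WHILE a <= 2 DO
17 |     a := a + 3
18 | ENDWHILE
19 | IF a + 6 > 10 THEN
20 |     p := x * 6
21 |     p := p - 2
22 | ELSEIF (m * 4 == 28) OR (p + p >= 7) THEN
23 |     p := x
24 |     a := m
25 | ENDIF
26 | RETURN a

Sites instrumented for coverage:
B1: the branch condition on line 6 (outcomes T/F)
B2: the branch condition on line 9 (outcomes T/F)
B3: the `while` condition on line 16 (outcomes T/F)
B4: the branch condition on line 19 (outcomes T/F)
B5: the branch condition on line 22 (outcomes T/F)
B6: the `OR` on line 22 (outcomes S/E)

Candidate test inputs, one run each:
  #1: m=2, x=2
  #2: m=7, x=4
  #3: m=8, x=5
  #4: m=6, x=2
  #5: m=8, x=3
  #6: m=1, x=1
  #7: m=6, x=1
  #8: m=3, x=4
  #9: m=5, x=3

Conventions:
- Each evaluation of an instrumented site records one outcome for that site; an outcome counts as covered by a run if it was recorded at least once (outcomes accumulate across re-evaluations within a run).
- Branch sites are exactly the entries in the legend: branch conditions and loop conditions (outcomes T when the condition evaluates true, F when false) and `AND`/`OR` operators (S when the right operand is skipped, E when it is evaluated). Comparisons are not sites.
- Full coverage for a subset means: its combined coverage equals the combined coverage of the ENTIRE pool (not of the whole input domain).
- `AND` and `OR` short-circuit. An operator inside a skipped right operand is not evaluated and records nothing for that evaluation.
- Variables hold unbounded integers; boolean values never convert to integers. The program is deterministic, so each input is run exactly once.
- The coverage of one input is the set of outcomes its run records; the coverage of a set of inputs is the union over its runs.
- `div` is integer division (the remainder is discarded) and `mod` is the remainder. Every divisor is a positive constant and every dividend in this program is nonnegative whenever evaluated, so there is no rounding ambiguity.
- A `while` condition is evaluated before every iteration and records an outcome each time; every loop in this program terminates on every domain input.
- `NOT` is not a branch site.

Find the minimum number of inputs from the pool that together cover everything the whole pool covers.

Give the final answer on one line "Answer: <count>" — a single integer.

input #1, m=2, x=2: events B1->F, B2->F, B3->T, B3->F, B4->T; outcomes B1=F, B2=F, B3=T, B3=F, B4=T
input #2, m=7, x=4: events B1->T, B3->T, B3->F, B4->F, B6->S, B5->T; outcomes B1=T, B3=T, B3=F, B4=F, B5=T, B6=S
input #3, m=8, x=5: events B1->F, B2->T, B3->F, B4->T; outcomes B1=F, B2=T, B3=F, B4=T
input #4, m=6, x=2: events B1->F, B2->F, B3->T, B3->F, B4->T; outcomes B1=F, B2=F, B3=T, B3=F, B4=T
input #5, m=8, x=3: events B1->F, B2->F, B3->F, B4->F, B6->E, B5->F; outcomes B1=F, B2=F, B3=F, B4=F, B5=F, B6=E
input #6, m=1, x=1: events B1->F, B2->F, B3->T, B3->F, B4->F, B6->E, B5->F; outcomes B1=F, B2=F, B3=T, B3=F, B4=F, B5=F, B6=E
input #7, m=6, x=1: events B1->F, B2->F, B3->T, B3->F, B4->F, B6->E, B5->F; outcomes B1=F, B2=F, B3=T, B3=F, B4=F, B5=F, B6=E
input #8, m=3, x=4: events B1->F, B2->F, B3->F, B4->F, B6->E, B5->T; outcomes B1=F, B2=F, B3=F, B4=F, B5=T, B6=E
input #9, m=5, x=3: events B1->F, B2->F, B3->F, B4->F, B6->E, B5->F; outcomes B1=F, B2=F, B3=F, B4=F, B5=F, B6=E
union over all inputs: B1=T, B1=F, B2=T, B2=F, B3=T, B3=F, B4=T, B4=F, B5=T, B5=F, B6=S, B6=E (12 outcomes)
no size-1 subset reaches all 12 outcomes (best union: 7/12)
no size-2 subset reaches all 12 outcomes (best union: 10/12)
inputs {2, 3, 5} (size 3) cover everything; no size-3 subset with a lexicographically smaller index list covers all 12

Answer: 3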